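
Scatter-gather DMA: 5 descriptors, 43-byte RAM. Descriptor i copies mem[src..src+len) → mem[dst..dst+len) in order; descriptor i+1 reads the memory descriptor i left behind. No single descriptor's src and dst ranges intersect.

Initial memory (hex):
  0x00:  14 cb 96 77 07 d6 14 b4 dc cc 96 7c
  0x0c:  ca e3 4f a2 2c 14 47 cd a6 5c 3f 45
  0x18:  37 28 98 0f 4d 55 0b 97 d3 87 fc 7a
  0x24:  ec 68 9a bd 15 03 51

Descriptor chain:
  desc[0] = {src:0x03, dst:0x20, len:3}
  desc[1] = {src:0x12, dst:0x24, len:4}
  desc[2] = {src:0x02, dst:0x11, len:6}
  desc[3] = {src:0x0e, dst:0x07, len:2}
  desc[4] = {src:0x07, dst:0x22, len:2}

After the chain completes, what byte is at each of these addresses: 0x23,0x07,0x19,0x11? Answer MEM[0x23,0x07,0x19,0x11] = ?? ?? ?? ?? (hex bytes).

MEM[0x23,0x07,0x19,0x11] = a2 4f 28 96

D0: mem[0x20..0x22] <- [77 07 d6]
D1: mem[0x24..0x27] <- [47 cd a6 5c]
D2: mem[0x11..0x16] <- [96 77 07 d6 14 b4]
D3: mem[0x07..0x08] <- [4f a2]
D4: mem[0x22..0x23] <- [4f a2]
query mem[0x23]=0xa2, mem[0x07]=0x4f, mem[0x19]=0x28, mem[0x11]=0x96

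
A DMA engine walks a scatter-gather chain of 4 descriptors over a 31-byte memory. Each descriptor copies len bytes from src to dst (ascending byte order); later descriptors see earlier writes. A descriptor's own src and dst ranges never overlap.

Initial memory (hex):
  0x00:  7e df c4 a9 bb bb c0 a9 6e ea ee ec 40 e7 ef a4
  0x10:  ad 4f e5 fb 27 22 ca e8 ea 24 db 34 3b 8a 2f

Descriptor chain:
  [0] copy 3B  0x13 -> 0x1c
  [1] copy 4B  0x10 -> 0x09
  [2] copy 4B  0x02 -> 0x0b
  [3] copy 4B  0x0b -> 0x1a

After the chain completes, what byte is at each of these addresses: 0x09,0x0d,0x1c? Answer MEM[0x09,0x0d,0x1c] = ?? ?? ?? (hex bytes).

  after D0: wrote 3B at 0x1c = fb2722
  after D1: wrote 4B at 0x09 = ad4fe5fb
  after D2: wrote 4B at 0x0b = c4a9bbbb
  after D3: wrote 4B at 0x1a = c4a9bbbb
query mem[0x09]=0xad, mem[0x0d]=0xbb, mem[0x1c]=0xbb

MEM[0x09,0x0d,0x1c] = ad bb bb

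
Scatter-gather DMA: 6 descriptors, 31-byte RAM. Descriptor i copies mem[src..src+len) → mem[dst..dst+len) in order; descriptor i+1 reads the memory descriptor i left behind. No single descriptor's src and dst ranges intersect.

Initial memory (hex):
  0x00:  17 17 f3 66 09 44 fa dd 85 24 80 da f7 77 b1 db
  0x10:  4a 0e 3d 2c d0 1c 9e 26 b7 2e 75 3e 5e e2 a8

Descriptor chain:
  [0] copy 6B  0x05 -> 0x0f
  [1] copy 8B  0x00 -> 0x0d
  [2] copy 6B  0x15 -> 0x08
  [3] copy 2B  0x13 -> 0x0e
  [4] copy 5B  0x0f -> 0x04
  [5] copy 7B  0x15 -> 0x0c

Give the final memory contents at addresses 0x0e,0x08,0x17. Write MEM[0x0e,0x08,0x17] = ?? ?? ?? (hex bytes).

MEM[0x0e,0x08,0x17] = 26 fa 26

D0: mem[0x0f..0x14] <- [44 fa dd 85 24 80]
D1: mem[0x0d..0x14] <- [17 17 f3 66 09 44 fa dd]
D2: mem[0x08..0x0d] <- [1c 9e 26 b7 2e 75]
D3: mem[0x0e..0x0f] <- [fa dd]
D4: mem[0x04..0x08] <- [dd 66 09 44 fa]
D5: mem[0x0c..0x12] <- [1c 9e 26 b7 2e 75 3e]
query mem[0x0e]=0x26, mem[0x08]=0xfa, mem[0x17]=0x26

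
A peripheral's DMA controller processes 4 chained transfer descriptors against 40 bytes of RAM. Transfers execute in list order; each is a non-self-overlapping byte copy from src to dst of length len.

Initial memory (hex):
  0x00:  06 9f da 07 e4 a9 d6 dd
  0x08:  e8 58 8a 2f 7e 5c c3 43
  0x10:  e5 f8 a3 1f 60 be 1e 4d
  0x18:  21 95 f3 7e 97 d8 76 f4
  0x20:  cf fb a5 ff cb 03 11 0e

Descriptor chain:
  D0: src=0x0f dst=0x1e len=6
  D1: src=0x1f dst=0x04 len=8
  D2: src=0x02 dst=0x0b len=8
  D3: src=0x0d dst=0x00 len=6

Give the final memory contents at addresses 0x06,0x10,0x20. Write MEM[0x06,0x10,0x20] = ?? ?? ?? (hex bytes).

MEM[0x06,0x10,0x20] = a3 1f f8

#0 dst[0x1e+6] := {0x43,0xe5,0xf8,0xa3,0x1f,0x60}
#1 dst[0x04+8] := {0xe5,0xf8,0xa3,0x1f,0x60,0xcb,0x03,0x11}
#2 dst[0x0b+8] := {0xda,0x07,0xe5,0xf8,0xa3,0x1f,0x60,0xcb}
#3 dst[0x00+6] := {0xe5,0xf8,0xa3,0x1f,0x60,0xcb}
query mem[0x06]=0xa3, mem[0x10]=0x1f, mem[0x20]=0xf8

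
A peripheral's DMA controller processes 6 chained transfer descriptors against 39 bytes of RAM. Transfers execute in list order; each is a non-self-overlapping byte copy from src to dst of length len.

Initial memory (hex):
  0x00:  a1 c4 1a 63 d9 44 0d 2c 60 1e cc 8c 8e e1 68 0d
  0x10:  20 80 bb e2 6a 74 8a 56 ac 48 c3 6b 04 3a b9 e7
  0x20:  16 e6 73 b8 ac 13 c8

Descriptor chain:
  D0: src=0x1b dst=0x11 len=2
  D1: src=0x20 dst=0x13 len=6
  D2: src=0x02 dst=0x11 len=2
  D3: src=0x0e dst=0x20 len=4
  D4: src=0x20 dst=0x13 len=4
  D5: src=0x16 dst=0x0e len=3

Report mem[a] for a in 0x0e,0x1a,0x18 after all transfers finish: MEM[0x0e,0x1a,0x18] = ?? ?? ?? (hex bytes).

MEM[0x0e,0x1a,0x18] = 1a c3 13

[0] 0x1b->0x11 len=2 : 6b 04
[1] 0x20->0x13 len=6 : 16 e6 73 b8 ac 13
[2] 0x02->0x11 len=2 : 1a 63
[3] 0x0e->0x20 len=4 : 68 0d 20 1a
[4] 0x20->0x13 len=4 : 68 0d 20 1a
[5] 0x16->0x0e len=3 : 1a ac 13
query mem[0x0e]=0x1a, mem[0x1a]=0xc3, mem[0x18]=0x13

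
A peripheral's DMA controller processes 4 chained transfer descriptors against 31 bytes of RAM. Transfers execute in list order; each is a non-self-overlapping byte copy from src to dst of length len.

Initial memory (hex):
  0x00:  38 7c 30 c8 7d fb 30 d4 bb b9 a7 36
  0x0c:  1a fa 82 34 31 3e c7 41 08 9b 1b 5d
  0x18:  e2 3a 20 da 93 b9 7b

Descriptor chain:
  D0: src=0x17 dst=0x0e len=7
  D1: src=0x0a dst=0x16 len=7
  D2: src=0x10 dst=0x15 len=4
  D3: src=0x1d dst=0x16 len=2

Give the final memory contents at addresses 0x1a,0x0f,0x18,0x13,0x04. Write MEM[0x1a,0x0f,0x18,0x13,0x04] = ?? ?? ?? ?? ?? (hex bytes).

[0] 0x17->0x0e len=7 : 5d e2 3a 20 da 93 b9
[1] 0x0a->0x16 len=7 : a7 36 1a fa 5d e2 3a
[2] 0x10->0x15 len=4 : 3a 20 da 93
[3] 0x1d->0x16 len=2 : b9 7b
query mem[0x1a]=0x5d, mem[0x0f]=0xe2, mem[0x18]=0x93, mem[0x13]=0x93, mem[0x04]=0x7d

MEM[0x1a,0x0f,0x18,0x13,0x04] = 5d e2 93 93 7d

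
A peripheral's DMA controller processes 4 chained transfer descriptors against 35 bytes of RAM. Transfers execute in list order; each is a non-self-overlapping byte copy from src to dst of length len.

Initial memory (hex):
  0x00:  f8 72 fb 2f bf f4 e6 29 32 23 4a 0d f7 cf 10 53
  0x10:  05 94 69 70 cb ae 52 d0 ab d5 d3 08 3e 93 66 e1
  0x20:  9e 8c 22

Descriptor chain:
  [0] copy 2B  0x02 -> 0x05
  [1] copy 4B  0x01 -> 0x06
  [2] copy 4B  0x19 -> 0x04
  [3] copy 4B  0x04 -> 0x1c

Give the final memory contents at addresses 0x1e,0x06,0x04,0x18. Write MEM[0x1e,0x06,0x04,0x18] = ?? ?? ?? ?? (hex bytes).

D0: mem[0x05..0x06] <- [fb 2f]
D1: mem[0x06..0x09] <- [72 fb 2f bf]
D2: mem[0x04..0x07] <- [d5 d3 08 3e]
D3: mem[0x1c..0x1f] <- [d5 d3 08 3e]
query mem[0x1e]=0x08, mem[0x06]=0x08, mem[0x04]=0xd5, mem[0x18]=0xab

MEM[0x1e,0x06,0x04,0x18] = 08 08 d5 ab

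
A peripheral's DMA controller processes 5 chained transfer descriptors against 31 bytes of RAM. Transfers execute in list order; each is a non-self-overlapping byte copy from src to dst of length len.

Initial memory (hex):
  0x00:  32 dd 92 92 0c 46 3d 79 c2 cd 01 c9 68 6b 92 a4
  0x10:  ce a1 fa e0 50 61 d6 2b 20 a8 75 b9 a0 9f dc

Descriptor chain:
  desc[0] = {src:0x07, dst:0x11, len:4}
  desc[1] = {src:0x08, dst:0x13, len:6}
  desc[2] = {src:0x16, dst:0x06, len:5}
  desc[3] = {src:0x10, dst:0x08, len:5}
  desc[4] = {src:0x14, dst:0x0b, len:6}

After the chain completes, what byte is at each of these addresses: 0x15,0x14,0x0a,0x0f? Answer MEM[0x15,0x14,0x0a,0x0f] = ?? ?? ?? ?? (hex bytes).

[0] 0x07->0x11 len=4 : 79 c2 cd 01
[1] 0x08->0x13 len=6 : c2 cd 01 c9 68 6b
[2] 0x16->0x06 len=5 : c9 68 6b a8 75
[3] 0x10->0x08 len=5 : ce 79 c2 c2 cd
[4] 0x14->0x0b len=6 : cd 01 c9 68 6b a8
query mem[0x15]=0x01, mem[0x14]=0xcd, mem[0x0a]=0xc2, mem[0x0f]=0x6b

MEM[0x15,0x14,0x0a,0x0f] = 01 cd c2 6b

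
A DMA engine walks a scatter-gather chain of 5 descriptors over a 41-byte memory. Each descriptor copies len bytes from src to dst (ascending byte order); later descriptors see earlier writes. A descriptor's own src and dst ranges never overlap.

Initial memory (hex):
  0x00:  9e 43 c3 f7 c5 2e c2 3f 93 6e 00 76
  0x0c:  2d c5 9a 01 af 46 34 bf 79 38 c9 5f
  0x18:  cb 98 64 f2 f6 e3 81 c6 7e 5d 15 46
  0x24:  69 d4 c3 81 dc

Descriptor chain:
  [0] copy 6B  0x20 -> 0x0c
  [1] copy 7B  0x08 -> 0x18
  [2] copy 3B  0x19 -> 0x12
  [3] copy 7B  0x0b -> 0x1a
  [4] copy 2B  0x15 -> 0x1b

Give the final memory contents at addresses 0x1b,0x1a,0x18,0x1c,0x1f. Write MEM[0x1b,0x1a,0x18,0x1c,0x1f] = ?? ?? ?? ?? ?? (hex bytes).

D0: mem[0x0c..0x11] <- [7e 5d 15 46 69 d4]
D1: mem[0x18..0x1e] <- [93 6e 00 76 7e 5d 15]
D2: mem[0x12..0x14] <- [6e 00 76]
D3: mem[0x1a..0x20] <- [76 7e 5d 15 46 69 d4]
D4: mem[0x1b..0x1c] <- [38 c9]
query mem[0x1b]=0x38, mem[0x1a]=0x76, mem[0x18]=0x93, mem[0x1c]=0xc9, mem[0x1f]=0x69

MEM[0x1b,0x1a,0x18,0x1c,0x1f] = 38 76 93 c9 69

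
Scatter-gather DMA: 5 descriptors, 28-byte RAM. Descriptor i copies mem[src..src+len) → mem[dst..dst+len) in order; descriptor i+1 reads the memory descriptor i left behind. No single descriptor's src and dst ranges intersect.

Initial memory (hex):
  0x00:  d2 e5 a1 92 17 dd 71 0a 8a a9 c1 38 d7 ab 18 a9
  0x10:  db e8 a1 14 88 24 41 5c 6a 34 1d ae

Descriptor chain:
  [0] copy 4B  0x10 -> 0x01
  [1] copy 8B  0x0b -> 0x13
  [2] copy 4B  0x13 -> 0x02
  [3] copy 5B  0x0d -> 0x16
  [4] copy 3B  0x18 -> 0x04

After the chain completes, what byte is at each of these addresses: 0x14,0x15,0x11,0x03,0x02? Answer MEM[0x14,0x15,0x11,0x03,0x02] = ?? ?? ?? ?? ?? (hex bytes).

MEM[0x14,0x15,0x11,0x03,0x02] = d7 ab e8 d7 38

[0] 0x10->0x01 len=4 : db e8 a1 14
[1] 0x0b->0x13 len=8 : 38 d7 ab 18 a9 db e8 a1
[2] 0x13->0x02 len=4 : 38 d7 ab 18
[3] 0x0d->0x16 len=5 : ab 18 a9 db e8
[4] 0x18->0x04 len=3 : a9 db e8
query mem[0x14]=0xd7, mem[0x15]=0xab, mem[0x11]=0xe8, mem[0x03]=0xd7, mem[0x02]=0x38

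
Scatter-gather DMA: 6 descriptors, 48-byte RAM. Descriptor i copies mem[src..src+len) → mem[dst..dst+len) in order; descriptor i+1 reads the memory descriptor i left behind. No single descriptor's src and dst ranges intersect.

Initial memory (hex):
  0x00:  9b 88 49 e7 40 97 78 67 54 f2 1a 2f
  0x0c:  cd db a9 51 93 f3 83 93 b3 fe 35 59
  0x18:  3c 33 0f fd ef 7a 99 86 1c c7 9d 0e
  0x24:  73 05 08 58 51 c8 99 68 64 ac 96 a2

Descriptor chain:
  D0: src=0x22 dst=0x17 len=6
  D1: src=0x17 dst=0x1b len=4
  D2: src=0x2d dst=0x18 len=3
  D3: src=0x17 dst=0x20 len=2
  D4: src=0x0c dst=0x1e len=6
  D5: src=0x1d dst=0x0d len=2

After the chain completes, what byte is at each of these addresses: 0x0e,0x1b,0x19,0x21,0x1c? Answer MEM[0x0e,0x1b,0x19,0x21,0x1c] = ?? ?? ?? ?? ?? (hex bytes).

  after D0: wrote 6B at 0x17 = 9d0e73050858
  after D1: wrote 4B at 0x1b = 9d0e7305
  after D2: wrote 3B at 0x18 = ac96a2
  after D3: wrote 2B at 0x20 = 9dac
  after D4: wrote 6B at 0x1e = cddba95193f3
  after D5: wrote 2B at 0x0d = 73cd
query mem[0x0e]=0xcd, mem[0x1b]=0x9d, mem[0x19]=0x96, mem[0x21]=0x51, mem[0x1c]=0x0e

MEM[0x0e,0x1b,0x19,0x21,0x1c] = cd 9d 96 51 0e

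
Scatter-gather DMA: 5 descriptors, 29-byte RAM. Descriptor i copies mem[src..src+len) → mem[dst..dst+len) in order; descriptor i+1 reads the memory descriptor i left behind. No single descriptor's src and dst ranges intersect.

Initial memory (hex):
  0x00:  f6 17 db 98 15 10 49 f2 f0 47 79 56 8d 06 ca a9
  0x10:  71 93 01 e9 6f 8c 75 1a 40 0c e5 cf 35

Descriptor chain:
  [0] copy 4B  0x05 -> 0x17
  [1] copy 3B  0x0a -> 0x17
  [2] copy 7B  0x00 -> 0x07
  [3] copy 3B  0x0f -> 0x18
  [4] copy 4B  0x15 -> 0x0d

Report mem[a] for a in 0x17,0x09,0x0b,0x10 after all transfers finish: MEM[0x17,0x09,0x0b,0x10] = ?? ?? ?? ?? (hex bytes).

MEM[0x17,0x09,0x0b,0x10] = 79 db 15 a9

  after D0: wrote 4B at 0x17 = 1049f2f0
  after D1: wrote 3B at 0x17 = 79568d
  after D2: wrote 7B at 0x07 = f617db98151049
  after D3: wrote 3B at 0x18 = a97193
  after D4: wrote 4B at 0x0d = 8c7579a9
query mem[0x17]=0x79, mem[0x09]=0xdb, mem[0x0b]=0x15, mem[0x10]=0xa9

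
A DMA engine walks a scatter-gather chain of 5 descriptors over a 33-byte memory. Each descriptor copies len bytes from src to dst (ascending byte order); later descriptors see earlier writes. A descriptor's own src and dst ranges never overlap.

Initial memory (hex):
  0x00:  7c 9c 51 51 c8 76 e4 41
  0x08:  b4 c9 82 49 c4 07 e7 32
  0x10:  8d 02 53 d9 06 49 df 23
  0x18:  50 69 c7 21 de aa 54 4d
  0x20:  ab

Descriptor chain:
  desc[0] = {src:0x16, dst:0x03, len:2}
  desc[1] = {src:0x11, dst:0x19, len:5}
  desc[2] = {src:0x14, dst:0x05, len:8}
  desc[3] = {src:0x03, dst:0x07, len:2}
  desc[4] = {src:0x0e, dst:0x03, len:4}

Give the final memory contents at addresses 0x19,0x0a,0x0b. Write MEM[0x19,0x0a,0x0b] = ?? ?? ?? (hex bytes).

MEM[0x19,0x0a,0x0b] = 02 02 53

D0: mem[0x03..0x04] <- [df 23]
D1: mem[0x19..0x1d] <- [02 53 d9 06 49]
D2: mem[0x05..0x0c] <- [06 49 df 23 50 02 53 d9]
D3: mem[0x07..0x08] <- [df 23]
D4: mem[0x03..0x06] <- [e7 32 8d 02]
query mem[0x19]=0x02, mem[0x0a]=0x02, mem[0x0b]=0x53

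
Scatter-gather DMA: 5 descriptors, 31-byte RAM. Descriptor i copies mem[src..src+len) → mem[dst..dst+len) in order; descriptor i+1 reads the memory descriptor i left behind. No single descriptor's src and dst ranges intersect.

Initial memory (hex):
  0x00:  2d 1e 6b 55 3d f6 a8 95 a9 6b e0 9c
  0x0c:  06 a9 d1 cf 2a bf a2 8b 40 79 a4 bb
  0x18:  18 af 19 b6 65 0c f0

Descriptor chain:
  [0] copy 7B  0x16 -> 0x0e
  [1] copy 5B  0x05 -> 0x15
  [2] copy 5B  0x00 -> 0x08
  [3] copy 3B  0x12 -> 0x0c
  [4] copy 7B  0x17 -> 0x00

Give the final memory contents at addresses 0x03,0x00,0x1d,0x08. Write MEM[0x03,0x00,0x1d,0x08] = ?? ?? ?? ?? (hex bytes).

MEM[0x03,0x00,0x1d,0x08] = 19 95 0c 2d

  after D0: wrote 7B at 0x0e = a4bb18af19b665
  after D1: wrote 5B at 0x15 = f6a895a96b
  after D2: wrote 5B at 0x08 = 2d1e6b553d
  after D3: wrote 3B at 0x0c = 19b665
  after D4: wrote 7B at 0x00 = 95a96b19b6650c
query mem[0x03]=0x19, mem[0x00]=0x95, mem[0x1d]=0x0c, mem[0x08]=0x2d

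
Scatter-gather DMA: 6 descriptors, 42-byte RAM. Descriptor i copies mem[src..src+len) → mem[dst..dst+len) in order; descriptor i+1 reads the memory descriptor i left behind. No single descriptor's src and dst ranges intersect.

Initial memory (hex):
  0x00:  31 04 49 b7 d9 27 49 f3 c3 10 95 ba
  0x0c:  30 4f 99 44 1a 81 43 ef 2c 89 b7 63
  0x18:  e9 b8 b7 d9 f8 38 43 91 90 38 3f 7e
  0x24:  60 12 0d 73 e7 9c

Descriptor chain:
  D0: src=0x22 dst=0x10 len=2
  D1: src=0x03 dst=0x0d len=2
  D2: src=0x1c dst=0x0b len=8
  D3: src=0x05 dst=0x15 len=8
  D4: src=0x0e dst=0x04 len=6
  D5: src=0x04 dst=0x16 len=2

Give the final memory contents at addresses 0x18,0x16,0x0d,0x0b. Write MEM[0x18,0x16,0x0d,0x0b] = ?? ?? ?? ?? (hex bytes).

  after D0: wrote 2B at 0x10 = 3f7e
  after D1: wrote 2B at 0x0d = b7d9
  after D2: wrote 8B at 0x0b = f838439190383f7e
  after D3: wrote 8B at 0x15 = 2749f3c31095f838
  after D4: wrote 6B at 0x04 = 9190383f7eef
  after D5: wrote 2B at 0x16 = 9190
query mem[0x18]=0xc3, mem[0x16]=0x91, mem[0x0d]=0x43, mem[0x0b]=0xf8

MEM[0x18,0x16,0x0d,0x0b] = c3 91 43 f8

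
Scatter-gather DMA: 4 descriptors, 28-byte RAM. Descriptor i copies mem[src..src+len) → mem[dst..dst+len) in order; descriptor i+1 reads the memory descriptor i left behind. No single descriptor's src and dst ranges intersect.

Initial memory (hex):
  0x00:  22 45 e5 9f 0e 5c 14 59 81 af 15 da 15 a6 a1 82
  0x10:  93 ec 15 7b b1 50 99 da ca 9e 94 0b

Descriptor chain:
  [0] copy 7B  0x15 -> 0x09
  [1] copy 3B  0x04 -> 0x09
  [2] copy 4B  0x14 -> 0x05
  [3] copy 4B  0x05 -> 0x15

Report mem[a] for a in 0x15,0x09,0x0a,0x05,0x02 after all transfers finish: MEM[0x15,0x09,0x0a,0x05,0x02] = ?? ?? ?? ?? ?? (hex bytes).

#0 dst[0x09+7] := {0x50,0x99,0xda,0xca,0x9e,0x94,0x0b}
#1 dst[0x09+3] := {0x0e,0x5c,0x14}
#2 dst[0x05+4] := {0xb1,0x50,0x99,0xda}
#3 dst[0x15+4] := {0xb1,0x50,0x99,0xda}
query mem[0x15]=0xb1, mem[0x09]=0x0e, mem[0x0a]=0x5c, mem[0x05]=0xb1, mem[0x02]=0xe5

MEM[0x15,0x09,0x0a,0x05,0x02] = b1 0e 5c b1 e5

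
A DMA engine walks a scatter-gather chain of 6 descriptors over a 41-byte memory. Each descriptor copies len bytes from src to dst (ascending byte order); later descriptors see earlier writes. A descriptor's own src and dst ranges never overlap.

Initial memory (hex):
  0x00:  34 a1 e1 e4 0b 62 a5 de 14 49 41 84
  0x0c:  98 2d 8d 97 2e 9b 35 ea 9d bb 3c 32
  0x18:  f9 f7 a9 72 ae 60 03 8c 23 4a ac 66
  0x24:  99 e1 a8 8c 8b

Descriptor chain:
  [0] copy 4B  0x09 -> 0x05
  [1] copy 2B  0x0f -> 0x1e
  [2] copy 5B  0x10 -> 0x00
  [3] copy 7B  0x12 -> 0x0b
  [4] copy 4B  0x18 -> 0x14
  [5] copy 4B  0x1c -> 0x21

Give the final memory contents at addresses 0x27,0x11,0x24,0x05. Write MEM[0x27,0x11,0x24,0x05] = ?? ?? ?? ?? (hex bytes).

MEM[0x27,0x11,0x24,0x05] = 8c f9 2e 49

D0: mem[0x05..0x08] <- [49 41 84 98]
D1: mem[0x1e..0x1f] <- [97 2e]
D2: mem[0x00..0x04] <- [2e 9b 35 ea 9d]
D3: mem[0x0b..0x11] <- [35 ea 9d bb 3c 32 f9]
D4: mem[0x14..0x17] <- [f9 f7 a9 72]
D5: mem[0x21..0x24] <- [ae 60 97 2e]
query mem[0x27]=0x8c, mem[0x11]=0xf9, mem[0x24]=0x2e, mem[0x05]=0x49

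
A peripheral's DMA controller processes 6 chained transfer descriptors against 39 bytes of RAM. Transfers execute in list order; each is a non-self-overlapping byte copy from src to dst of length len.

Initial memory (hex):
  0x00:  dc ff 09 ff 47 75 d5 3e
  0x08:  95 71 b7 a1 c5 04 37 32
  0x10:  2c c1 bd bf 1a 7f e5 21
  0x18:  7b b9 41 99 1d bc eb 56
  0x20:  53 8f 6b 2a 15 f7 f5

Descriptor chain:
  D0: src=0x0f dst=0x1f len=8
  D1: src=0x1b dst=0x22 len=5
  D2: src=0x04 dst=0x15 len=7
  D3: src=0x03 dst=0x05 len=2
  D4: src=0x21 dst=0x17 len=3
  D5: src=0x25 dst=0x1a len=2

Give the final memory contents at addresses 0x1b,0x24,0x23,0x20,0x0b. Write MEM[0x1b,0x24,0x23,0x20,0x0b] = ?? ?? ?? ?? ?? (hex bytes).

MEM[0x1b,0x24,0x23,0x20,0x0b] = 32 bc 1d 2c a1

[0] 0x0f->0x1f len=8 : 32 2c c1 bd bf 1a 7f e5
[1] 0x1b->0x22 len=5 : 99 1d bc eb 32
[2] 0x04->0x15 len=7 : 47 75 d5 3e 95 71 b7
[3] 0x03->0x05 len=2 : ff 47
[4] 0x21->0x17 len=3 : c1 99 1d
[5] 0x25->0x1a len=2 : eb 32
query mem[0x1b]=0x32, mem[0x24]=0xbc, mem[0x23]=0x1d, mem[0x20]=0x2c, mem[0x0b]=0xa1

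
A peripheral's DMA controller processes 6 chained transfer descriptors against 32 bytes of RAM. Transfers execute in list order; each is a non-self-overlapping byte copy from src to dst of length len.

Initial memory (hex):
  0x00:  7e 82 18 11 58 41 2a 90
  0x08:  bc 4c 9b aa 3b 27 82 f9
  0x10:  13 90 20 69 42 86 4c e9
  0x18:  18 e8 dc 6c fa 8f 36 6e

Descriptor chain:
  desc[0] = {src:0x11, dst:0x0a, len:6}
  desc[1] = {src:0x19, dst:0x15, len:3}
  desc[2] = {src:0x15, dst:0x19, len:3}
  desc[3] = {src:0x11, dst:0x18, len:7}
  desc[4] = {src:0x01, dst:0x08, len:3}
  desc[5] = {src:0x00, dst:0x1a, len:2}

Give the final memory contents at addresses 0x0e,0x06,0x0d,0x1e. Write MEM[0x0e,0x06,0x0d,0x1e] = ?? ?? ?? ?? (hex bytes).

[0] 0x11->0x0a len=6 : 90 20 69 42 86 4c
[1] 0x19->0x15 len=3 : e8 dc 6c
[2] 0x15->0x19 len=3 : e8 dc 6c
[3] 0x11->0x18 len=7 : 90 20 69 42 e8 dc 6c
[4] 0x01->0x08 len=3 : 82 18 11
[5] 0x00->0x1a len=2 : 7e 82
query mem[0x0e]=0x86, mem[0x06]=0x2a, mem[0x0d]=0x42, mem[0x1e]=0x6c

MEM[0x0e,0x06,0x0d,0x1e] = 86 2a 42 6c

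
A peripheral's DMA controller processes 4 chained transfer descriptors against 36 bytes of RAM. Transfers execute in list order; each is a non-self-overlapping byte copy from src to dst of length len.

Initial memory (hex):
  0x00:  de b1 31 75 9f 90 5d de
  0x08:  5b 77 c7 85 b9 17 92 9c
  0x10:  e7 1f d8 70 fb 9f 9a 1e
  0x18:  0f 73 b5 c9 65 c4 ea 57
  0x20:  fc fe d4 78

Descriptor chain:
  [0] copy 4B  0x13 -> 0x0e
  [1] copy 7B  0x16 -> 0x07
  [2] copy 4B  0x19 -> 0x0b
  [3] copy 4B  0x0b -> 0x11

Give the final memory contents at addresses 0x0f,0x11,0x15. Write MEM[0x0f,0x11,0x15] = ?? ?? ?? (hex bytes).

MEM[0x0f,0x11,0x15] = fb 73 9f

#0 dst[0x0e+4] := {0x70,0xfb,0x9f,0x9a}
#1 dst[0x07+7] := {0x9a,0x1e,0x0f,0x73,0xb5,0xc9,0x65}
#2 dst[0x0b+4] := {0x73,0xb5,0xc9,0x65}
#3 dst[0x11+4] := {0x73,0xb5,0xc9,0x65}
query mem[0x0f]=0xfb, mem[0x11]=0x73, mem[0x15]=0x9f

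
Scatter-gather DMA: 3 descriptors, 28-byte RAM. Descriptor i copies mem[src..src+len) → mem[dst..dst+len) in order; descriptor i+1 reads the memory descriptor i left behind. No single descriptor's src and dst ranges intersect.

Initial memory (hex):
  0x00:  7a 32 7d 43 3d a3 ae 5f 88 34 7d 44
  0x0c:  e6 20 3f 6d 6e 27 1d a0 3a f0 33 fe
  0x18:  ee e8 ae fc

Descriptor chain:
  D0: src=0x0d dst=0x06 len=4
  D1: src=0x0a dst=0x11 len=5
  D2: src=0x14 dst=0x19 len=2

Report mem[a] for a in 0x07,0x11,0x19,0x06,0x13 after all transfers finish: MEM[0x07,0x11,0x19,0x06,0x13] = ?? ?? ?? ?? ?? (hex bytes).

#0 dst[0x06+4] := {0x20,0x3f,0x6d,0x6e}
#1 dst[0x11+5] := {0x7d,0x44,0xe6,0x20,0x3f}
#2 dst[0x19+2] := {0x20,0x3f}
query mem[0x07]=0x3f, mem[0x11]=0x7d, mem[0x19]=0x20, mem[0x06]=0x20, mem[0x13]=0xe6

MEM[0x07,0x11,0x19,0x06,0x13] = 3f 7d 20 20 e6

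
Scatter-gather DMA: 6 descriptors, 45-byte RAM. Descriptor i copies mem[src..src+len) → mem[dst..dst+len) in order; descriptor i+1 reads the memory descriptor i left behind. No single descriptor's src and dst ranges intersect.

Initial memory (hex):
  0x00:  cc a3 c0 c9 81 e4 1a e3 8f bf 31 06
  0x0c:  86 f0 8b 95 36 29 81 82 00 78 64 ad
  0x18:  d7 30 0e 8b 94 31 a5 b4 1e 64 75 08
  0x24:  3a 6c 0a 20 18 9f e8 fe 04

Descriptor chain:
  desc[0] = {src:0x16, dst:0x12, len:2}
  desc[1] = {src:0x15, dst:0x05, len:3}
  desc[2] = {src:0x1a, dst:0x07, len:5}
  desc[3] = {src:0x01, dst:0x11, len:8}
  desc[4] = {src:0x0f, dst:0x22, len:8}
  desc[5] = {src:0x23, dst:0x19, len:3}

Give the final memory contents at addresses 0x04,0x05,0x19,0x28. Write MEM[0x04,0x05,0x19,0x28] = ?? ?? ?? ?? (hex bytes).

  after D0: wrote 2B at 0x12 = 64ad
  after D1: wrote 3B at 0x05 = 7864ad
  after D2: wrote 5B at 0x07 = 0e8b9431a5
  after D3: wrote 8B at 0x11 = a3c0c98178640e8b
  after D4: wrote 8B at 0x22 = 9536a3c0c9817864
  after D5: wrote 3B at 0x19 = 36a3c0
query mem[0x04]=0x81, mem[0x05]=0x78, mem[0x19]=0x36, mem[0x28]=0x78

MEM[0x04,0x05,0x19,0x28] = 81 78 36 78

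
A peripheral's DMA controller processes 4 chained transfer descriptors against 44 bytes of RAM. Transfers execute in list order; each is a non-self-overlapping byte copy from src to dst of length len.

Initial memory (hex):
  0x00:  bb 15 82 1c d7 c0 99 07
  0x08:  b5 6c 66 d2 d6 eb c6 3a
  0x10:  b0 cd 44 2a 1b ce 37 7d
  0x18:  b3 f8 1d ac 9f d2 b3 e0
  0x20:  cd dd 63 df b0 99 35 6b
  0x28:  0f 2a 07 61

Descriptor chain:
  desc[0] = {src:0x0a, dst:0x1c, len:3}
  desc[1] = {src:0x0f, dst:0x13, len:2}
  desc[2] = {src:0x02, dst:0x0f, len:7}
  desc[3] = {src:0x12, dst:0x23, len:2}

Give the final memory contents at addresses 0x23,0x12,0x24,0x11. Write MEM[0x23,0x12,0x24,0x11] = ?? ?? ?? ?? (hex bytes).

MEM[0x23,0x12,0x24,0x11] = c0 c0 99 d7

D0: mem[0x1c..0x1e] <- [66 d2 d6]
D1: mem[0x13..0x14] <- [3a b0]
D2: mem[0x0f..0x15] <- [82 1c d7 c0 99 07 b5]
D3: mem[0x23..0x24] <- [c0 99]
query mem[0x23]=0xc0, mem[0x12]=0xc0, mem[0x24]=0x99, mem[0x11]=0xd7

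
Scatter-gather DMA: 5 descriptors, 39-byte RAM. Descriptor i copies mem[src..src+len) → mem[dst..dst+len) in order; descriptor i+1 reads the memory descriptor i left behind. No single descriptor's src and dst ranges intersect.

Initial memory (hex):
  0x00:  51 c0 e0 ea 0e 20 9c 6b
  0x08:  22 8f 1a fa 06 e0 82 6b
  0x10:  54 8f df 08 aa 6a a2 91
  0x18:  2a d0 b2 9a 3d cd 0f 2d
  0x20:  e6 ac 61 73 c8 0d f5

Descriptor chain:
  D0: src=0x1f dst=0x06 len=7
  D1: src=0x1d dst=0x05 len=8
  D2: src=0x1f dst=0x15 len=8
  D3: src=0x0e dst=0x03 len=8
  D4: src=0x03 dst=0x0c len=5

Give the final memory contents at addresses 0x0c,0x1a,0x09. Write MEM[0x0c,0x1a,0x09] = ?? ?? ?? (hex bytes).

MEM[0x0c,0x1a,0x09] = 82 c8 aa

#0 dst[0x06+7] := {0x2d,0xe6,0xac,0x61,0x73,0xc8,0x0d}
#1 dst[0x05+8] := {0xcd,0x0f,0x2d,0xe6,0xac,0x61,0x73,0xc8}
#2 dst[0x15+8] := {0x2d,0xe6,0xac,0x61,0x73,0xc8,0x0d,0xf5}
#3 dst[0x03+8] := {0x82,0x6b,0x54,0x8f,0xdf,0x08,0xaa,0x2d}
#4 dst[0x0c+5] := {0x82,0x6b,0x54,0x8f,0xdf}
query mem[0x0c]=0x82, mem[0x1a]=0xc8, mem[0x09]=0xaa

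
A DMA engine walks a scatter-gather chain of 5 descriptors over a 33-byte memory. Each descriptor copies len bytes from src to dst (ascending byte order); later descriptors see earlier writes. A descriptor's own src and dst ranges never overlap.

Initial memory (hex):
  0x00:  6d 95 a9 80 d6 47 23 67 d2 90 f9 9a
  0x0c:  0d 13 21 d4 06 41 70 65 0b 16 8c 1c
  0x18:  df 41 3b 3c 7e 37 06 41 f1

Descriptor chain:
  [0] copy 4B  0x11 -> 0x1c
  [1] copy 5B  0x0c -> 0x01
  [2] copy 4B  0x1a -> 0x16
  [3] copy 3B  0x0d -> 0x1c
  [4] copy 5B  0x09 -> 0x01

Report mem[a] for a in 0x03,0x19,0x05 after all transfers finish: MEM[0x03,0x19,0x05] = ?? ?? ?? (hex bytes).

#0 dst[0x1c+4] := {0x41,0x70,0x65,0x0b}
#1 dst[0x01+5] := {0x0d,0x13,0x21,0xd4,0x06}
#2 dst[0x16+4] := {0x3b,0x3c,0x41,0x70}
#3 dst[0x1c+3] := {0x13,0x21,0xd4}
#4 dst[0x01+5] := {0x90,0xf9,0x9a,0x0d,0x13}
query mem[0x03]=0x9a, mem[0x19]=0x70, mem[0x05]=0x13

MEM[0x03,0x19,0x05] = 9a 70 13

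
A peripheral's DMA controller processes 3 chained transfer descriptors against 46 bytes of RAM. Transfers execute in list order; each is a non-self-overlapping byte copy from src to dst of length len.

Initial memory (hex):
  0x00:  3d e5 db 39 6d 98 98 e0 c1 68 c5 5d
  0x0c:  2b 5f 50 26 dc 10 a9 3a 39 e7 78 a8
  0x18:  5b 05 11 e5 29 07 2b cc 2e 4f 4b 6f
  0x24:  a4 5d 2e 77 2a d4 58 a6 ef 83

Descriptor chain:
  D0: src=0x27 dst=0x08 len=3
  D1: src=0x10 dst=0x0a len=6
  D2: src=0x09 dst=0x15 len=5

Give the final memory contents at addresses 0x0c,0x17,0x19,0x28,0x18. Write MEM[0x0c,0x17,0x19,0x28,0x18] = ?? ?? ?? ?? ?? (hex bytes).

D0: mem[0x08..0x0a] <- [77 2a d4]
D1: mem[0x0a..0x0f] <- [dc 10 a9 3a 39 e7]
D2: mem[0x15..0x19] <- [2a dc 10 a9 3a]
query mem[0x0c]=0xa9, mem[0x17]=0x10, mem[0x19]=0x3a, mem[0x28]=0x2a, mem[0x18]=0xa9

MEM[0x0c,0x17,0x19,0x28,0x18] = a9 10 3a 2a a9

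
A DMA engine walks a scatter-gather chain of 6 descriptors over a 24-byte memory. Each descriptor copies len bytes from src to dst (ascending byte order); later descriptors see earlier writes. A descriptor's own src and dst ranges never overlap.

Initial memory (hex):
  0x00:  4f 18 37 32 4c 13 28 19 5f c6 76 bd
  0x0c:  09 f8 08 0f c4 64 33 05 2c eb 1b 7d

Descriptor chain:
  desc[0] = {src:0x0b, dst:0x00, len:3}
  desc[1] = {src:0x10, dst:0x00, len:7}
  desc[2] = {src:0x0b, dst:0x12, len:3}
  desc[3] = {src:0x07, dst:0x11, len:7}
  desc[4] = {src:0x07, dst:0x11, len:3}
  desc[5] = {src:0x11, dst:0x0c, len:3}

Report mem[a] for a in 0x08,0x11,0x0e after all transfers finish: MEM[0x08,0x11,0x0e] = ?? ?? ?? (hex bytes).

[0] 0x0b->0x00 len=3 : bd 09 f8
[1] 0x10->0x00 len=7 : c4 64 33 05 2c eb 1b
[2] 0x0b->0x12 len=3 : bd 09 f8
[3] 0x07->0x11 len=7 : 19 5f c6 76 bd 09 f8
[4] 0x07->0x11 len=3 : 19 5f c6
[5] 0x11->0x0c len=3 : 19 5f c6
query mem[0x08]=0x5f, mem[0x11]=0x19, mem[0x0e]=0xc6

MEM[0x08,0x11,0x0e] = 5f 19 c6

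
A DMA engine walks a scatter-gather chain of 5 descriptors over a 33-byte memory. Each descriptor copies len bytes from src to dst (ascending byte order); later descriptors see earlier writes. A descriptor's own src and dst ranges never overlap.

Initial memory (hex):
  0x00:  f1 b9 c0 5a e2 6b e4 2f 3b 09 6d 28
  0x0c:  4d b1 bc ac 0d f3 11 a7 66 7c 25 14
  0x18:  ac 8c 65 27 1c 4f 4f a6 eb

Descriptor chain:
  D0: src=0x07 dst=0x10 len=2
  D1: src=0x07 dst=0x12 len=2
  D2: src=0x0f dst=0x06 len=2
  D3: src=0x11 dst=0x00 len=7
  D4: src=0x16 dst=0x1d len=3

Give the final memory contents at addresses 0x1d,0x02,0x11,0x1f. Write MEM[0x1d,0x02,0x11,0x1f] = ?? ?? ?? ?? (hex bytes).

  after D0: wrote 2B at 0x10 = 2f3b
  after D1: wrote 2B at 0x12 = 2f3b
  after D2: wrote 2B at 0x06 = ac2f
  after D3: wrote 7B at 0x00 = 3b2f3b667c2514
  after D4: wrote 3B at 0x1d = 2514ac
query mem[0x1d]=0x25, mem[0x02]=0x3b, mem[0x11]=0x3b, mem[0x1f]=0xac

MEM[0x1d,0x02,0x11,0x1f] = 25 3b 3b ac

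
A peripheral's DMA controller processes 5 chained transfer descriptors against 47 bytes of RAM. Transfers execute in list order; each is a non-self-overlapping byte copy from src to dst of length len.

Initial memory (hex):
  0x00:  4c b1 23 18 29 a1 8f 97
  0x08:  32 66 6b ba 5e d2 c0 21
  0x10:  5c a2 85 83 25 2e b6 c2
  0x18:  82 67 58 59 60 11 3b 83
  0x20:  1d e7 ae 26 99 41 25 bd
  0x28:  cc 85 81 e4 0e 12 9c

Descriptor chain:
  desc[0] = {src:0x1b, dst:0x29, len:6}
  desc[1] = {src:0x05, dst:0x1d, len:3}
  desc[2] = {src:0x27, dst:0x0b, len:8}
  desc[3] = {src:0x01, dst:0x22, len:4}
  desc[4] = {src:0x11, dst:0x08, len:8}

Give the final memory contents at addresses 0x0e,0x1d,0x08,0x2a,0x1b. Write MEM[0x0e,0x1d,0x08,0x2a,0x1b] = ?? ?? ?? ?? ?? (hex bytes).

#0 dst[0x29+6] := {0x59,0x60,0x11,0x3b,0x83,0x1d}
#1 dst[0x1d+3] := {0xa1,0x8f,0x97}
#2 dst[0x0b+8] := {0xbd,0xcc,0x59,0x60,0x11,0x3b,0x83,0x1d}
#3 dst[0x22+4] := {0xb1,0x23,0x18,0x29}
#4 dst[0x08+8] := {0x83,0x1d,0x83,0x25,0x2e,0xb6,0xc2,0x82}
query mem[0x0e]=0xc2, mem[0x1d]=0xa1, mem[0x08]=0x83, mem[0x2a]=0x60, mem[0x1b]=0x59

MEM[0x0e,0x1d,0x08,0x2a,0x1b] = c2 a1 83 60 59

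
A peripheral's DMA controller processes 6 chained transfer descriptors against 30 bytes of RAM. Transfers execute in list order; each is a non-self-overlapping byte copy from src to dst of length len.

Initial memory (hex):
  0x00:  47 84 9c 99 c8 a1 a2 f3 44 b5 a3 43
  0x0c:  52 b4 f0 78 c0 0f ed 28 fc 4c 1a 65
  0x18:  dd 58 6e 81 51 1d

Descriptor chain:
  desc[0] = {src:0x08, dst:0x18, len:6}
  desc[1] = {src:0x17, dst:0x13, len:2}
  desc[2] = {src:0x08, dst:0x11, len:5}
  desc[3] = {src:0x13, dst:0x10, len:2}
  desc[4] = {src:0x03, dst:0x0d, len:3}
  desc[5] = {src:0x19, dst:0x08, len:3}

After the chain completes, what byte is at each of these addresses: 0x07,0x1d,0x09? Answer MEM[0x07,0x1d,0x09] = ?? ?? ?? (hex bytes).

  after D0: wrote 6B at 0x18 = 44b5a34352b4
  after D1: wrote 2B at 0x13 = 6544
  after D2: wrote 5B at 0x11 = 44b5a34352
  after D3: wrote 2B at 0x10 = a343
  after D4: wrote 3B at 0x0d = 99c8a1
  after D5: wrote 3B at 0x08 = b5a343
query mem[0x07]=0xf3, mem[0x1d]=0xb4, mem[0x09]=0xa3

MEM[0x07,0x1d,0x09] = f3 b4 a3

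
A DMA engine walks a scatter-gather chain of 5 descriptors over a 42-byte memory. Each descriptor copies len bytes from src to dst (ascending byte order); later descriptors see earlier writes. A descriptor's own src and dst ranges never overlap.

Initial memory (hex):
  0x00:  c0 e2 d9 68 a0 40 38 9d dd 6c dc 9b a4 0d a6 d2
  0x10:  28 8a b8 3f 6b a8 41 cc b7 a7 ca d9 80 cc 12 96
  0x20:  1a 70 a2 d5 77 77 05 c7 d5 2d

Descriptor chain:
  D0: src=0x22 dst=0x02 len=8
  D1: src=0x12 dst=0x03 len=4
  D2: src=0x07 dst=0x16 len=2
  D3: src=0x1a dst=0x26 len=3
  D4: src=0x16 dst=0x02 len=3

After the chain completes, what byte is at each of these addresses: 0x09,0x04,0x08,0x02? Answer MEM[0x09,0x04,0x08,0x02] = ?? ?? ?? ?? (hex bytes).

#0 dst[0x02+8] := {0xa2,0xd5,0x77,0x77,0x05,0xc7,0xd5,0x2d}
#1 dst[0x03+4] := {0xb8,0x3f,0x6b,0xa8}
#2 dst[0x16+2] := {0xc7,0xd5}
#3 dst[0x26+3] := {0xca,0xd9,0x80}
#4 dst[0x02+3] := {0xc7,0xd5,0xb7}
query mem[0x09]=0x2d, mem[0x04]=0xb7, mem[0x08]=0xd5, mem[0x02]=0xc7

MEM[0x09,0x04,0x08,0x02] = 2d b7 d5 c7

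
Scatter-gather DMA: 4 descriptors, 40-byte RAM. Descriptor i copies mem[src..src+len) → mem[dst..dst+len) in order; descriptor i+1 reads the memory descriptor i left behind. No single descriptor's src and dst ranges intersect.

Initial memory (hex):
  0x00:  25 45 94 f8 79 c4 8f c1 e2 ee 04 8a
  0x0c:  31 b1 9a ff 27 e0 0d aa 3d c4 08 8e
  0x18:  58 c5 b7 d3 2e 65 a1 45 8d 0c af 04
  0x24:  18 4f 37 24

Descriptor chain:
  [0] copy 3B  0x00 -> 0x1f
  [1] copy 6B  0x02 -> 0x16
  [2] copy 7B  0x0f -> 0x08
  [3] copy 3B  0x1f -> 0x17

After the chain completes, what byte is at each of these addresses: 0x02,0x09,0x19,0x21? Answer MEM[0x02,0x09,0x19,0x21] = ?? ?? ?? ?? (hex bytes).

  after D0: wrote 3B at 0x1f = 254594
  after D1: wrote 6B at 0x16 = 94f879c48fc1
  after D2: wrote 7B at 0x08 = ff27e00daa3dc4
  after D3: wrote 3B at 0x17 = 254594
query mem[0x02]=0x94, mem[0x09]=0x27, mem[0x19]=0x94, mem[0x21]=0x94

MEM[0x02,0x09,0x19,0x21] = 94 27 94 94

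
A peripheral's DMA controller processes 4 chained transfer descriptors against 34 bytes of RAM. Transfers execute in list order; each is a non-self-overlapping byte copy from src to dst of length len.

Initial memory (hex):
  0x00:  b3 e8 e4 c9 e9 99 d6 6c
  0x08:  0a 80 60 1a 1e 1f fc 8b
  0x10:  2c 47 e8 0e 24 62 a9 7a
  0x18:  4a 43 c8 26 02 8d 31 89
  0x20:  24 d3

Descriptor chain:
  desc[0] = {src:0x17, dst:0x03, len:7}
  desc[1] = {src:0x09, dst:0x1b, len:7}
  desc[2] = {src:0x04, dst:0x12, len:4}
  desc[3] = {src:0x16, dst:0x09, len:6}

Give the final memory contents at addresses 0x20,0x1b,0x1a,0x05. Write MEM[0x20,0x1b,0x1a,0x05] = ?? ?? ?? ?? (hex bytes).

MEM[0x20,0x1b,0x1a,0x05] = fc 8d c8 43

#0 dst[0x03+7] := {0x7a,0x4a,0x43,0xc8,0x26,0x02,0x8d}
#1 dst[0x1b+7] := {0x8d,0x60,0x1a,0x1e,0x1f,0xfc,0x8b}
#2 dst[0x12+4] := {0x4a,0x43,0xc8,0x26}
#3 dst[0x09+6] := {0xa9,0x7a,0x4a,0x43,0xc8,0x8d}
query mem[0x20]=0xfc, mem[0x1b]=0x8d, mem[0x1a]=0xc8, mem[0x05]=0x43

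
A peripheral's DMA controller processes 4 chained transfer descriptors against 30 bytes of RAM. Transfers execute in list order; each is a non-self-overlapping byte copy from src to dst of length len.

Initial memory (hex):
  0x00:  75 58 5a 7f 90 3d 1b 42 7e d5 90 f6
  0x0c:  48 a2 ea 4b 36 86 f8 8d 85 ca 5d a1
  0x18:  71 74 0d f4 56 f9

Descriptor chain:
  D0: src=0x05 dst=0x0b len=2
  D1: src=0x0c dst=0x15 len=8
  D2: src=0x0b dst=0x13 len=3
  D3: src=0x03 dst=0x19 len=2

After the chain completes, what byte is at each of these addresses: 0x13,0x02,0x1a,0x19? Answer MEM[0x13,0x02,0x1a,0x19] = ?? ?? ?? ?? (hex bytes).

MEM[0x13,0x02,0x1a,0x19] = 3d 5a 90 7f

D0: mem[0x0b..0x0c] <- [3d 1b]
D1: mem[0x15..0x1c] <- [1b a2 ea 4b 36 86 f8 8d]
D2: mem[0x13..0x15] <- [3d 1b a2]
D3: mem[0x19..0x1a] <- [7f 90]
query mem[0x13]=0x3d, mem[0x02]=0x5a, mem[0x1a]=0x90, mem[0x19]=0x7f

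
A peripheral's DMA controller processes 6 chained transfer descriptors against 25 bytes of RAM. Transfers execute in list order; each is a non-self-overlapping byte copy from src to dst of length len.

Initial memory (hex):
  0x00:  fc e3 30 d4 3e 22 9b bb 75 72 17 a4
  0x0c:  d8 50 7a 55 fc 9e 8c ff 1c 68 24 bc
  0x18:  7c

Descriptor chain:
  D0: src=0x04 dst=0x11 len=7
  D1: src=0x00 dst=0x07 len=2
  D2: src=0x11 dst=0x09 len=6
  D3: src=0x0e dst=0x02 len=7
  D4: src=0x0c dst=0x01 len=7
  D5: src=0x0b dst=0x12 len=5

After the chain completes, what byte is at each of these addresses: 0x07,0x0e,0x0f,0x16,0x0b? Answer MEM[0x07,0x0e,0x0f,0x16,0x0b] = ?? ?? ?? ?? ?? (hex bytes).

MEM[0x07,0x0e,0x0f,0x16,0x0b] = 22 72 55 55 9b

[0] 0x04->0x11 len=7 : 3e 22 9b bb 75 72 17
[1] 0x00->0x07 len=2 : fc e3
[2] 0x11->0x09 len=6 : 3e 22 9b bb 75 72
[3] 0x0e->0x02 len=7 : 72 55 fc 3e 22 9b bb
[4] 0x0c->0x01 len=7 : bb 75 72 55 fc 3e 22
[5] 0x0b->0x12 len=5 : 9b bb 75 72 55
query mem[0x07]=0x22, mem[0x0e]=0x72, mem[0x0f]=0x55, mem[0x16]=0x55, mem[0x0b]=0x9b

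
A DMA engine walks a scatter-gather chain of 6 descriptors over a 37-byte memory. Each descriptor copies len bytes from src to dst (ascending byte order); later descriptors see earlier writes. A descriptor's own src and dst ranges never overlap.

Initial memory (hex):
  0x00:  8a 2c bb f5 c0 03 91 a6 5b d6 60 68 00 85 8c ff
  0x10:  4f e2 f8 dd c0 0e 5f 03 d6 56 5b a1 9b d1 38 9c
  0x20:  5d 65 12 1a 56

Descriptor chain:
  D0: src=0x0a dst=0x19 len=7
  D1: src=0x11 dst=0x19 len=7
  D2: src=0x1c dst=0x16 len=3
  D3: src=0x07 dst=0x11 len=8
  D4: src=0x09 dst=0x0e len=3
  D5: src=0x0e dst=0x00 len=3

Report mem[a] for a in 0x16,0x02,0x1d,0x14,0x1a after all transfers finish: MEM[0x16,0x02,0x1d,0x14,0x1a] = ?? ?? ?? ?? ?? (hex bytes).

MEM[0x16,0x02,0x1d,0x14,0x1a] = 00 68 0e 60 f8

[0] 0x0a->0x19 len=7 : 60 68 00 85 8c ff 4f
[1] 0x11->0x19 len=7 : e2 f8 dd c0 0e 5f 03
[2] 0x1c->0x16 len=3 : c0 0e 5f
[3] 0x07->0x11 len=8 : a6 5b d6 60 68 00 85 8c
[4] 0x09->0x0e len=3 : d6 60 68
[5] 0x0e->0x00 len=3 : d6 60 68
query mem[0x16]=0x00, mem[0x02]=0x68, mem[0x1d]=0x0e, mem[0x14]=0x60, mem[0x1a]=0xf8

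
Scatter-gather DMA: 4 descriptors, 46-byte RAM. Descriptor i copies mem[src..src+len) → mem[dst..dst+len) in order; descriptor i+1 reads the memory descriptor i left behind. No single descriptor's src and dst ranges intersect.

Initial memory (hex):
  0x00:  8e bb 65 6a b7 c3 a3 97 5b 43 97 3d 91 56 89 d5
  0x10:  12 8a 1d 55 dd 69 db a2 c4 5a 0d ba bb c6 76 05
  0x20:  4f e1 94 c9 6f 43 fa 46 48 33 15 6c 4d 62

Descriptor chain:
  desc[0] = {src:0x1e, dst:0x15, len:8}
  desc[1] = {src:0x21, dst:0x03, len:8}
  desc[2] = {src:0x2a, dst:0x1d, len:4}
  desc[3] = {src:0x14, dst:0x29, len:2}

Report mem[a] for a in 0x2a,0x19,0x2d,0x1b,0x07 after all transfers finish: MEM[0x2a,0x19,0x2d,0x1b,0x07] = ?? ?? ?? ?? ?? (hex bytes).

#0 dst[0x15+8] := {0x76,0x05,0x4f,0xe1,0x94,0xc9,0x6f,0x43}
#1 dst[0x03+8] := {0xe1,0x94,0xc9,0x6f,0x43,0xfa,0x46,0x48}
#2 dst[0x1d+4] := {0x15,0x6c,0x4d,0x62}
#3 dst[0x29+2] := {0xdd,0x76}
query mem[0x2a]=0x76, mem[0x19]=0x94, mem[0x2d]=0x62, mem[0x1b]=0x6f, mem[0x07]=0x43

MEM[0x2a,0x19,0x2d,0x1b,0x07] = 76 94 62 6f 43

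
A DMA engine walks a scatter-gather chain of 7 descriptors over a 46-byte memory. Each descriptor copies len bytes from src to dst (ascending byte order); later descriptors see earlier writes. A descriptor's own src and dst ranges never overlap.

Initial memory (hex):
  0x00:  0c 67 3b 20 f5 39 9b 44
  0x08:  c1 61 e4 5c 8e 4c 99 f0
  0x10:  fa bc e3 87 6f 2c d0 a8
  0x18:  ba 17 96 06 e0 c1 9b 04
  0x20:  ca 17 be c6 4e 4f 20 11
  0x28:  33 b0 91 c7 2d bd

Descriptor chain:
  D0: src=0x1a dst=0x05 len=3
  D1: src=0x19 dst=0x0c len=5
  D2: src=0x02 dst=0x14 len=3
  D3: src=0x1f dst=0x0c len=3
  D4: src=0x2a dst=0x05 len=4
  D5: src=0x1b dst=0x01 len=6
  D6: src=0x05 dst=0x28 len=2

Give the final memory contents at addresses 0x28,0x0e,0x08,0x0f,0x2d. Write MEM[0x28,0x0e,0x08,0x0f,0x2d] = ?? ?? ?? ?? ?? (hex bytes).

MEM[0x28,0x0e,0x08,0x0f,0x2d] = 04 17 bd e0 bd

  after D0: wrote 3B at 0x05 = 9606e0
  after D1: wrote 5B at 0x0c = 179606e0c1
  after D2: wrote 3B at 0x14 = 3b20f5
  after D3: wrote 3B at 0x0c = 04ca17
  after D4: wrote 4B at 0x05 = 91c72dbd
  after D5: wrote 6B at 0x01 = 06e0c19b04ca
  after D6: wrote 2B at 0x28 = 04ca
query mem[0x28]=0x04, mem[0x0e]=0x17, mem[0x08]=0xbd, mem[0x0f]=0xe0, mem[0x2d]=0xbd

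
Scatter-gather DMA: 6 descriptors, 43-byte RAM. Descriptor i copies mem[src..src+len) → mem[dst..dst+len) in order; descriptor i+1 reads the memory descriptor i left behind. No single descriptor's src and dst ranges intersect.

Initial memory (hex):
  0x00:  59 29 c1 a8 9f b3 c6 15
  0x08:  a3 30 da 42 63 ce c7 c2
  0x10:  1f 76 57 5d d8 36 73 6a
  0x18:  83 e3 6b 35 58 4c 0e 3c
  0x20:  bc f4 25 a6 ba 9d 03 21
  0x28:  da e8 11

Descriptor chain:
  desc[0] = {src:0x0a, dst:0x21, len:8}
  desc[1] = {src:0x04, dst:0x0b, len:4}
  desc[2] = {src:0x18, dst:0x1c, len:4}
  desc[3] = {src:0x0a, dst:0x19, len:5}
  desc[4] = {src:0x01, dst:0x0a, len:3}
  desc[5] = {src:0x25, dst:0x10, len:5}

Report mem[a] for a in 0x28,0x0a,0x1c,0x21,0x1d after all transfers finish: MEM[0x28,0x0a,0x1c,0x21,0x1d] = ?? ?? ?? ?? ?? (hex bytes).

MEM[0x28,0x0a,0x1c,0x21,0x1d] = 76 29 c6 da 15

#0 dst[0x21+8] := {0xda,0x42,0x63,0xce,0xc7,0xc2,0x1f,0x76}
#1 dst[0x0b+4] := {0x9f,0xb3,0xc6,0x15}
#2 dst[0x1c+4] := {0x83,0xe3,0x6b,0x35}
#3 dst[0x19+5] := {0xda,0x9f,0xb3,0xc6,0x15}
#4 dst[0x0a+3] := {0x29,0xc1,0xa8}
#5 dst[0x10+5] := {0xc7,0xc2,0x1f,0x76,0xe8}
query mem[0x28]=0x76, mem[0x0a]=0x29, mem[0x1c]=0xc6, mem[0x21]=0xda, mem[0x1d]=0x15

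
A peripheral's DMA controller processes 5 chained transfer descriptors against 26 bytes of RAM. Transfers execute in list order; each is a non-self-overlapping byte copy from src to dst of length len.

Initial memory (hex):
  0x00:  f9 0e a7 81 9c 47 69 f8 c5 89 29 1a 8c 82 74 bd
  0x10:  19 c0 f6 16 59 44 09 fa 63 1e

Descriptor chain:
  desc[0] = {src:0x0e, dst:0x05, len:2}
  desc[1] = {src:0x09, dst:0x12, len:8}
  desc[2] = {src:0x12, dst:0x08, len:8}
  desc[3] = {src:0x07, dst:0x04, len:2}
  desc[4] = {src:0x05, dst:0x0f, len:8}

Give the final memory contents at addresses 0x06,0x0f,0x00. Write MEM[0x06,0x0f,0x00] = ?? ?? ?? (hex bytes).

MEM[0x06,0x0f,0x00] = bd 89 f9

  after D0: wrote 2B at 0x05 = 74bd
  after D1: wrote 8B at 0x12 = 89291a8c8274bd19
  after D2: wrote 8B at 0x08 = 89291a8c8274bd19
  after D3: wrote 2B at 0x04 = f889
  after D4: wrote 8B at 0x0f = 89bdf889291a8c82
query mem[0x06]=0xbd, mem[0x0f]=0x89, mem[0x00]=0xf9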